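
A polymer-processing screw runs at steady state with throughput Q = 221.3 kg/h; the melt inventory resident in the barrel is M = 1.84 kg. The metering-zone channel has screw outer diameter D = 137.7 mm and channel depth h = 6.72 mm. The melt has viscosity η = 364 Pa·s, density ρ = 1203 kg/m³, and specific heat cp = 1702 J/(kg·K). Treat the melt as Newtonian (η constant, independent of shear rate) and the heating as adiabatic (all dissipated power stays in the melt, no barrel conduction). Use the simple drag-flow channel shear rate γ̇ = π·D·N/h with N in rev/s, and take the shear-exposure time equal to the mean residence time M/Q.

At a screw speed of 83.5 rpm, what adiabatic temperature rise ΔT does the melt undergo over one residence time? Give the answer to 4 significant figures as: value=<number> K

value=42.71 K

Q_s = Q / 3600 = 221.3 / 3600 = 0.0614722 kg/s
t_res = M / Q_s = 1.84 ÷ 0.0614722 = 29.9322 s
Geometry in metres: D = 137.7 mm → 0.1377 m, h = 6.72 mm → 0.00672 m; screw speed N = 83.5 rpm = 1.39167 rev/s
γ̇ = π D N / h = (π)(0.1377)(1.39167) / 0.00672 = 89.588 s⁻¹
Adiabatic rise: ΔT = η γ̇² t_res / (ρ cp) = 364·(89.588)²·29.9322 / (1203·1702) = 42.7085 K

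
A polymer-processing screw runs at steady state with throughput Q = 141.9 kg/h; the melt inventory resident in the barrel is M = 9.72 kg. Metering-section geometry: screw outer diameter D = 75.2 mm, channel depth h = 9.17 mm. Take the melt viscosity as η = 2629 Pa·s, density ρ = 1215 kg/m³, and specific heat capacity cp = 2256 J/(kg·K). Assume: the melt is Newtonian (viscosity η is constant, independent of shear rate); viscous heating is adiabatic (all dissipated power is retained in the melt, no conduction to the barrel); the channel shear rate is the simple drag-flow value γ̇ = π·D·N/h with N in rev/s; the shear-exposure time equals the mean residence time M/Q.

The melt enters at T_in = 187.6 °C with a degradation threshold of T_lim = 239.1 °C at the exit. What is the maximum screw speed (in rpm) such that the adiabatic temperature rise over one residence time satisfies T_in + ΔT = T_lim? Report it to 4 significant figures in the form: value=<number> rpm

value=34.37 rpm

Throughput in SI: Q_s = 141.9 kg/h ÷ 3600 s/h = 0.0394167 kg/s
t_res = M / Q_s = 9.72 / 0.0394167 = 246.596 s
Geometry in SI: D = 75.2 mm → 0.0752 m, h = 9.17 mm → 0.00917 m
Allowable rise: ΔT_a = T_lim − T_in = 239.1 − 187.6 = 51.5 K
γ̇_max² = ΔT_a·ρ·cp / (η·t_res) = [51.5 × 1215 × 2256] / [2629 × 246.596] = 217.744 s⁻²
γ̇_max = sqrt(217.744) = 14.7561 s⁻¹
N_max = γ̇_max h / (πD) = 14.7561·0.00917/(π·0.0752) = 0.572762 rev/s → ×60 = 34.3657 rpm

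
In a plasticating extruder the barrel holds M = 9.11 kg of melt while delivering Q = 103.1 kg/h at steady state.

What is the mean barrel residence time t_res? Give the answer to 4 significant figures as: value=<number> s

Convert throughput: Q = 103.1 kg/h = 103.1/3600 = 0.0286389 kg/s
t_res = M / Q_s = 9.11 ÷ 0.0286389 = 318.099 s

value=318.1 s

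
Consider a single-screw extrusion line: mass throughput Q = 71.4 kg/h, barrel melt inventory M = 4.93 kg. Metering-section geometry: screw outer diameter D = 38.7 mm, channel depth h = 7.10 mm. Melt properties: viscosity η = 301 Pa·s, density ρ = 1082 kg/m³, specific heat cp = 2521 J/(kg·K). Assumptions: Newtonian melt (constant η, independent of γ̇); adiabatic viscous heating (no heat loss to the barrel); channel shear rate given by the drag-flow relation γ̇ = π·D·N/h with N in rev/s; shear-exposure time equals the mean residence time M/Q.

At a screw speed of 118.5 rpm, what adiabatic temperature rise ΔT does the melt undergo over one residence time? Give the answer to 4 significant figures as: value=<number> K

value=31.37 K

Throughput in SI: Q_s = 71.4 kg/h ÷ 3600 s/h = 0.0198333 kg/s
t_res = M / Q_s = 4.93 / 0.0198333 = 248.571 s
Convert to SI: D = 0.0387 m, h = 0.0071 m, N = 118.5/60 = 1.975 rev/s
γ̇ = π·D·N / h = π · 0.0387 · 1.975 / 0.0071 = 33.8197 s⁻¹
ΔT = η·γ̇²·t_res/(ρ·cp) = [301 × 33.8197² × 248.571] / [1082 × 2521] = 31.3731 K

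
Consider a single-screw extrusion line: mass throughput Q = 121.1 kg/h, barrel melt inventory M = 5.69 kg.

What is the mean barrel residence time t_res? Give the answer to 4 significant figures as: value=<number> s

value=169.1 s

Convert throughput: Q = 121.1 kg/h = 121.1/3600 = 0.0336389 kg/s
Mean residence time: t_res = M/Q_s = 5.69 kg / 0.0336389 kg/s = 169.149 s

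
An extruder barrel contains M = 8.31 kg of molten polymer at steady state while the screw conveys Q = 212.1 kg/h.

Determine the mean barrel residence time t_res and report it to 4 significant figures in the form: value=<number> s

value=141.0 s

Throughput in SI: Q_s = 212.1 kg/h ÷ 3600 s/h = 0.0589167 kg/s
t_res = M / Q_s = 8.31 ÷ 0.0589167 = 141.047 s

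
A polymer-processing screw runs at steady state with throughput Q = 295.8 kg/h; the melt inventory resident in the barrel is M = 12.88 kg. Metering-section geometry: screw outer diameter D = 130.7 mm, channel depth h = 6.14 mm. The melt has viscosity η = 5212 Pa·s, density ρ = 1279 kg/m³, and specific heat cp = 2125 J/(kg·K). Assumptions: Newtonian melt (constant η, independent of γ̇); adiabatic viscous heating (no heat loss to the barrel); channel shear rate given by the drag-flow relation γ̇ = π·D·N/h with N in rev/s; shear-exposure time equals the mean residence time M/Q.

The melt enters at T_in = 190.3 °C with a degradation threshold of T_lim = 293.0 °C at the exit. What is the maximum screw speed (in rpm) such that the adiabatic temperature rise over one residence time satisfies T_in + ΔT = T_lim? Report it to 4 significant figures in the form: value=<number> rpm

value=16.58 rpm

Throughput in SI: Q_s = 295.8 kg/h ÷ 3600 s/h = 0.0821667 kg/s
t_res = M / Q_s = 12.88 ÷ 0.0821667 = 156.755 s
Convert to metres: D = 0.1307 m, h = 0.00614 m
ΔT_a = T_lim − T_in = 293.0 − 190.3 = 102.7 K
γ̇_max² = ΔT_a·ρ·cp / (η·t_res) = [102.7 × 1279 × 2125] / [5212 × 156.755] = 341.645 s⁻²
γ̇_max = √341.645 = 18.4836 s⁻¹
N_max = γ̇_max h / (πD) = 18.4836·0.00614/(π·0.1307) = 0.276395 rev/s → ×60 = 16.5837 rpm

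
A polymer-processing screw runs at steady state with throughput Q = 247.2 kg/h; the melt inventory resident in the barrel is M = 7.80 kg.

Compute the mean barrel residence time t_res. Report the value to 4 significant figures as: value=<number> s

value=113.6 s

Convert throughput: Q = 247.2 kg/h = 247.2/3600 = 0.0686667 kg/s
t_res = M / Q_s = 7.80 / 0.0686667 = 113.592 s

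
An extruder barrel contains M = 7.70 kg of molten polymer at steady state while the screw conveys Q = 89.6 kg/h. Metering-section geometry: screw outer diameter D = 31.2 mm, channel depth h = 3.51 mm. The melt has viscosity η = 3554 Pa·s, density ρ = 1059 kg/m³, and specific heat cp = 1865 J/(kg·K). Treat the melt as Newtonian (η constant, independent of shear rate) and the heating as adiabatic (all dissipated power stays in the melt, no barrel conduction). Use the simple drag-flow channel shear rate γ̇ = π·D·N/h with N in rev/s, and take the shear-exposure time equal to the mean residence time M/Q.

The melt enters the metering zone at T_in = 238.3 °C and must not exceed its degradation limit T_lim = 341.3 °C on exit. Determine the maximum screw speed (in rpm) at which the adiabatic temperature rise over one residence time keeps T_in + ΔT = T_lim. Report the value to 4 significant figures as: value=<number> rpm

value=29.23 rpm

Convert throughput: Q = 89.6 kg/h = 89.6/3600 = 0.0248889 kg/s
Mean residence time: t_res = M/Q_s = 7.70 kg / 0.0248889 kg/s = 309.375 s
Geometry in SI: D = 31.2 mm → 0.0312 m, h = 3.51 mm → 0.00351 m
Allowable rise: ΔT_a = T_lim − T_in = 341.3 − 238.3 = 103 K
γ̇_max² = ΔT_a·ρ·cp/(η·t_res) = 103·1059·1865/(3554·309.375) = 185.016 s⁻²
γ̇_max = sqrt(185.016) = 13.6021 s⁻¹
N_max = γ̇_max h / (πD) = 13.6021·0.00351/(π·0.0312) = 0.487088 rev/s → ×60 = 29.2253 rpm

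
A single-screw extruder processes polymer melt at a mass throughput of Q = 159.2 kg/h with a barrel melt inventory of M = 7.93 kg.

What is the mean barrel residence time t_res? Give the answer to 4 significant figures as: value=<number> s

value=179.3 s

Convert throughput: Q = 159.2 kg/h = 159.2/3600 = 0.0442222 kg/s
t_res = M / Q_s = 7.93 ÷ 0.0442222 = 179.322 s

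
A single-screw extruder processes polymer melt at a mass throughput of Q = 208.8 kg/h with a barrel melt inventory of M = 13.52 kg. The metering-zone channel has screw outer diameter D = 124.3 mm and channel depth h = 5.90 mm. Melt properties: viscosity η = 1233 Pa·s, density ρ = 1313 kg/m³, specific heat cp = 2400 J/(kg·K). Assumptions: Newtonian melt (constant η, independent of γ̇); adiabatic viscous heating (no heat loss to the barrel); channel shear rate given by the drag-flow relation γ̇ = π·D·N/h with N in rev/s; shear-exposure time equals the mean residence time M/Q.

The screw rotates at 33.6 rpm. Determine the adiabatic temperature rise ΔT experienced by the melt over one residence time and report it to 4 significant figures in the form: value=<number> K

value=125.3 K

Throughput in SI: Q_s = 208.8 kg/h ÷ 3600 s/h = 0.058 kg/s
t_res = M / Q_s = 13.52 / 0.058 = 233.103 s
D = 124.3 mm = 0.1243 m;  h = 5.90 mm = 0.0059 m;  N = 33.6 rpm / 60 = 0.56 rev/s
γ̇ = π D N / h = (π)(0.1243)(0.56) / 0.0059 = 37.0644 s⁻¹
Adiabatic rise: ΔT = η γ̇² t_res / (ρ cp) = 1233·(37.0644)²·233.103 / (1313·2400) = 125.3 K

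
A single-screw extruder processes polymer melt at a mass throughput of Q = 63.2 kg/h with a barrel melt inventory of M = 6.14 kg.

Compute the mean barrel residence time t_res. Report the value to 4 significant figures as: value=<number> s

value=349.7 s

Convert throughput: Q = 63.2 kg/h = 63.2/3600 = 0.0175556 kg/s
t_res = M / Q_s = 6.14 / 0.0175556 = 349.747 s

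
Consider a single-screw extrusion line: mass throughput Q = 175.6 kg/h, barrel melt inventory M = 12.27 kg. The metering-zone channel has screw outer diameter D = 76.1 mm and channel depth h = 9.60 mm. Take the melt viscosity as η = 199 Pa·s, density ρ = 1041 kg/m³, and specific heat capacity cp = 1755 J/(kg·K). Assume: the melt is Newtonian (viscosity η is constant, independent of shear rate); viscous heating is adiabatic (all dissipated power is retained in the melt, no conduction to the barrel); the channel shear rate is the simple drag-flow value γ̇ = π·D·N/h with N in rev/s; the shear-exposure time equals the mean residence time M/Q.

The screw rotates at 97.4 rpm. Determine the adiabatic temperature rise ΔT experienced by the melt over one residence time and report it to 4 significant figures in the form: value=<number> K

Throughput in SI: Q_s = 175.6 kg/h ÷ 3600 s/h = 0.0487778 kg/s
t_res = M / Q_s = 12.27 ÷ 0.0487778 = 251.549 s
D = 76.1 mm = 0.0761 m;  h = 9.60 mm = 0.0096 m;  N = 97.4 rpm / 60 = 1.62333 rev/s
γ̇ = π D N / h = (π)(0.0761)(1.62333) / 0.0096 = 40.427 s⁻¹
Adiabatic rise: ΔT = η γ̇² t_res / (ρ cp) = 199·(40.427)²·251.549 / (1041·1755) = 44.7806 K

value=44.78 K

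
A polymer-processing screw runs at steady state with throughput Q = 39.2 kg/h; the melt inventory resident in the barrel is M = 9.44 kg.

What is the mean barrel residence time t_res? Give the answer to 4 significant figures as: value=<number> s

Convert throughput: Q = 39.2 kg/h = 39.2/3600 = 0.0108889 kg/s
t_res = M / Q_s = 9.44 ÷ 0.0108889 = 866.939 s

value=866.9 s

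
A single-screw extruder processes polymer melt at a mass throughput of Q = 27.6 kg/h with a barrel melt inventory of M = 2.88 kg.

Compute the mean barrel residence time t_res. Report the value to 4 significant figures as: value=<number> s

value=375.7 s

Throughput in SI: Q_s = 27.6 kg/h ÷ 3600 s/h = 0.00766667 kg/s
t_res = M / Q_s = 2.88 ÷ 0.00766667 = 375.652 s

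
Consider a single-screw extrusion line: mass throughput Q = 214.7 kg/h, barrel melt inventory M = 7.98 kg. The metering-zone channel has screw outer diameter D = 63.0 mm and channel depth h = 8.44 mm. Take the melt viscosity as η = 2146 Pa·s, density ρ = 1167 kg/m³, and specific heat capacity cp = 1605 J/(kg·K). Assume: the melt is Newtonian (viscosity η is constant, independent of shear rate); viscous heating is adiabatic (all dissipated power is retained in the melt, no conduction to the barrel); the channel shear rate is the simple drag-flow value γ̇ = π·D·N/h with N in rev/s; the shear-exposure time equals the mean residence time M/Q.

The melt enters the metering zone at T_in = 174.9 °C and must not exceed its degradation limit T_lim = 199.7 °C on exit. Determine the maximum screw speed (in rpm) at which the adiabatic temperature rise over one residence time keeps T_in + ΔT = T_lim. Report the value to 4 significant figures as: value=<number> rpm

value=32.54 rpm

Convert throughput: Q = 214.7 kg/h = 214.7/3600 = 0.0596389 kg/s
Mean residence time: t_res = M/Q_s = 7.98 kg / 0.0596389 kg/s = 133.805 s
D = 63.0 mm = 0.063 m;  h = 8.44 mm = 0.00844 m
ΔT_a = T_lim − T_in = 199.7 °C − 174.9 °C = 24.8 K
Invert ΔT = ηγ̇²t_res/(ρcp) for γ̇: γ̇_max² = ΔT_a ρ cp / (η t_res) = 24.8·1167·1605 / (2146·133.805) = 161.769 s⁻²
γ̇_max = sqrt(161.769) = 12.7188 s⁻¹
Solve γ̇ = πDN/h for N: N_max = γ̇_max·h/(π·D) = 12.7188 × 0.00844 / (π × 0.063) = 0.542375 rev/s = 32.5425 rpm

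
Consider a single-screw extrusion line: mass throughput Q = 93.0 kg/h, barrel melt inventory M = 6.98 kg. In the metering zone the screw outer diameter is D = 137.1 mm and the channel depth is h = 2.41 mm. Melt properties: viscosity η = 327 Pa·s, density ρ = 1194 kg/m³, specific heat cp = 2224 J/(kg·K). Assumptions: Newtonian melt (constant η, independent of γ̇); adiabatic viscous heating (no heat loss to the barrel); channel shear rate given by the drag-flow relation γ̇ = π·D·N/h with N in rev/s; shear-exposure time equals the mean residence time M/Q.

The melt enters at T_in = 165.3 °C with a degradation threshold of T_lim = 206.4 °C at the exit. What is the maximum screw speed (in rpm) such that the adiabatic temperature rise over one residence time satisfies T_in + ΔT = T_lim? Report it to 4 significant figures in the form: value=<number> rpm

value=11.80 rpm

Q_s = Q / 3600 = 93.0 / 3600 = 0.0258333 kg/s
t_res = M / Q_s = 6.98 / 0.0258333 = 270.194 s
D = 137.1 mm = 0.1371 m;  h = 2.41 mm = 0.00241 m
Allowable rise: ΔT_a = T_lim − T_in = 206.4 − 165.3 = 41.1 K
γ̇_max² = ΔT_a·ρ·cp/(η·t_res) = 41.1·1194·2224/(327·270.194) = 1235.26 s⁻²
Take the square root: γ̇_max = √(1235.26) = 35.1463 s⁻¹
N_max = γ̇_max h / (πD) = 35.1463·0.00241/(π·0.1371) = 0.196657 rev/s → ×60 = 11.7994 rpm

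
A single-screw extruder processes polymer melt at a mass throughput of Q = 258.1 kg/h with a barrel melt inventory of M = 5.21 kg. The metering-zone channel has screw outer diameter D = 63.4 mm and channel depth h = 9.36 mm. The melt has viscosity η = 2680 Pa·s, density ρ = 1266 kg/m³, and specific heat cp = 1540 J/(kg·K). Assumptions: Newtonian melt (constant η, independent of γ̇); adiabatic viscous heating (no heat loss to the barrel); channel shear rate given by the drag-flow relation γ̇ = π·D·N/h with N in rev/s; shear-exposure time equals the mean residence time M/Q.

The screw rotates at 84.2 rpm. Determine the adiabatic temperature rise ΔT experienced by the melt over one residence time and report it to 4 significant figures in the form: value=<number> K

value=89.08 K

Convert throughput: Q = 258.1 kg/h = 258.1/3600 = 0.0716944 kg/s
t_res = M / Q_s = 5.21 ÷ 0.0716944 = 72.6695 s
Geometry in metres: D = 63.4 mm → 0.0634 m, h = 9.36 mm → 0.00936 m; screw speed N = 84.2 rpm = 1.40333 rev/s
γ̇ = π D N / h = (π)(0.0634)(1.40333) / 0.00936 = 29.8624 s⁻¹
Adiabatic rise: ΔT = η γ̇² t_res / (ρ cp) = 2680·(29.8624)²·72.6695 / (1266·1540) = 89.0801 K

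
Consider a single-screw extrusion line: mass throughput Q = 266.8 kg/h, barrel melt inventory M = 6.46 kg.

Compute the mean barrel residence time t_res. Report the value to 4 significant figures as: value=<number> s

Throughput in SI: Q_s = 266.8 kg/h ÷ 3600 s/h = 0.0741111 kg/s
t_res = M / Q_s = 6.46 / 0.0741111 = 87.1664 s

value=87.17 s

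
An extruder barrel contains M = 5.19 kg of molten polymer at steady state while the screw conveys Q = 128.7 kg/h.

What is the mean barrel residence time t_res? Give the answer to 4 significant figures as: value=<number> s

Convert throughput: Q = 128.7 kg/h = 128.7/3600 = 0.03575 kg/s
t_res = M / Q_s = 5.19 / 0.03575 = 145.175 s

value=145.2 s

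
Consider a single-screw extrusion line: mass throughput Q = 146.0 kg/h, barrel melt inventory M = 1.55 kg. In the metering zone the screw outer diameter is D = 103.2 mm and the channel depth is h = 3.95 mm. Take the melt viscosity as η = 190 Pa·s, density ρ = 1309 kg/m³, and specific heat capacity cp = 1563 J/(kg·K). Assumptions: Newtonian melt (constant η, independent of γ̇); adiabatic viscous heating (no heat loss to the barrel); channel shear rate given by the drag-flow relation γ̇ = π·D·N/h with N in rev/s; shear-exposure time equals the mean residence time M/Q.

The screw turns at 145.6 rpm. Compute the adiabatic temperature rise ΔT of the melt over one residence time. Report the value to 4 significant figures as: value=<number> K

Throughput in SI: Q_s = 146.0 kg/h ÷ 3600 s/h = 0.0405556 kg/s
t_res = M / Q_s = 1.55 / 0.0405556 = 38.2192 s
Geometry in metres: D = 103.2 mm → 0.1032 m, h = 3.95 mm → 0.00395 m; screw speed N = 145.6 rpm = 2.42667 rev/s
Shear rate: γ̇ = πDN/h = π·0.1032·2.42667/0.00395 = 199.179 s⁻¹
ΔT = η·γ̇²·t_res/(ρ·cp) = [190 × 199.179² × 38.2192] / [1309 × 1563] = 140.806 K

value=140.8 K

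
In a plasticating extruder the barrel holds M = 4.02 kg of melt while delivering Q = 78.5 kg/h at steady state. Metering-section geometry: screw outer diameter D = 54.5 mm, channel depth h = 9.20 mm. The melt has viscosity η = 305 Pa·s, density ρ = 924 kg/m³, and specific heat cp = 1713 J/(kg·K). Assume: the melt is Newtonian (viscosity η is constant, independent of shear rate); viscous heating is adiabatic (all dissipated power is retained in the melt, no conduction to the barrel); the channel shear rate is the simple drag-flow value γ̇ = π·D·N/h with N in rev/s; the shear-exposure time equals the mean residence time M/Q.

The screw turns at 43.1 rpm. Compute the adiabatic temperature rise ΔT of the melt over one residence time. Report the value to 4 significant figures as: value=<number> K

value=6.349 K

Throughput in SI: Q_s = 78.5 kg/h ÷ 3600 s/h = 0.0218056 kg/s
t_res = M / Q_s = 4.02 ÷ 0.0218056 = 184.357 s
Geometry in metres: D = 54.5 mm → 0.0545 m, h = 9.20 mm → 0.0092 m; screw speed N = 43.1 rpm = 0.718333 rev/s
γ̇ = π D N / h = (π)(0.0545)(0.718333) / 0.0092 = 13.3686 s⁻¹
ΔT = η·γ̇²·t_res / (ρ·cp) = 305 · (13.3686)² · 184.357 / (924 · 1713) = 6.3489 K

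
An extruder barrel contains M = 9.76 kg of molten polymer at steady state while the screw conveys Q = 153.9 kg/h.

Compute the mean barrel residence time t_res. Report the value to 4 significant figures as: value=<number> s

value=228.3 s

Throughput in SI: Q_s = 153.9 kg/h ÷ 3600 s/h = 0.04275 kg/s
Mean residence time: t_res = M/Q_s = 9.76 kg / 0.04275 kg/s = 228.304 s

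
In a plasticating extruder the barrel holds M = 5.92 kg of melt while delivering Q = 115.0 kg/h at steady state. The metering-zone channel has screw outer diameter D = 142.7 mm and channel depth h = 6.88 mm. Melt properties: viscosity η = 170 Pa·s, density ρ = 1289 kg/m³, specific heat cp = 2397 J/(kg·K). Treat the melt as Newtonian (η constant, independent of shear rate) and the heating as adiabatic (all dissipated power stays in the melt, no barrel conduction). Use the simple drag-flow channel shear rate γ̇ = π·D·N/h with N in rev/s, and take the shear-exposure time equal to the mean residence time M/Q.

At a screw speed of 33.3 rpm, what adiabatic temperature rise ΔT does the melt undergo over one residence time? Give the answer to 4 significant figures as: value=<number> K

value=13.34 K

Q_s = Q / 3600 = 115.0 / 3600 = 0.0319444 kg/s
Mean residence time: t_res = M/Q_s = 5.92 kg / 0.0319444 kg/s = 185.322 s
D = 142.7 mm = 0.1427 m;  h = 6.88 mm = 0.00688 m;  N = 33.3 rpm / 60 = 0.555 rev/s
Shear rate: γ̇ = πDN/h = π·0.1427·0.555/0.00688 = 36.1642 s⁻¹
Adiabatic rise: ΔT = η γ̇² t_res / (ρ cp) = 170·(36.1642)²·185.322 / (1289·2397) = 13.3356 K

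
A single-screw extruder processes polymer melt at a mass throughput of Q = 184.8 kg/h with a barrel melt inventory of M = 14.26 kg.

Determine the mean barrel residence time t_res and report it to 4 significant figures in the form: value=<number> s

value=277.8 s

Q_s = Q / 3600 = 184.8 / 3600 = 0.0513333 kg/s
t_res = M / Q_s = 14.26 ÷ 0.0513333 = 277.792 s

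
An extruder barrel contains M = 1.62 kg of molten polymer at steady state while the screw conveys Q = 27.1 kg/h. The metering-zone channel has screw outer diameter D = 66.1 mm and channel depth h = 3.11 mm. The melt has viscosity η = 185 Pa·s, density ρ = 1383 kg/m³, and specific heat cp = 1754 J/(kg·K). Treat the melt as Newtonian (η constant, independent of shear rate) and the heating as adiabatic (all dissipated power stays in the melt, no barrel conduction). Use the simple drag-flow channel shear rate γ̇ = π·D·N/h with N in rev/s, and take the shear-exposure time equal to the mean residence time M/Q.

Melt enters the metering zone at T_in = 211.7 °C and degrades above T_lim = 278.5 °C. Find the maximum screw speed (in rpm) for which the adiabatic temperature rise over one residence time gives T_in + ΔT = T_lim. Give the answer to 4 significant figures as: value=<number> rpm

value=57.33 rpm

Convert throughput: Q = 27.1 kg/h = 27.1/3600 = 0.00752778 kg/s
t_res = M / Q_s = 1.62 ÷ 0.00752778 = 215.203 s
D = 66.1 mm = 0.0661 m;  h = 3.11 mm = 0.00311 m
ΔT_a = T_lim − T_in = 278.5 °C − 211.7 °C = 66.8 K
γ̇_max² = ΔT_a·ρ·cp / (η·t_res) = [66.8 × 1383 × 1754] / [185 × 215.203] = 4070.13 s⁻²
γ̇_max = sqrt(4070.13) = 63.7976 s⁻¹
Solve γ̇ = πDN/h for N: N_max = γ̇_max·h/(π·D) = 63.7976 × 0.00311 / (π × 0.0661) = 0.955462 rev/s = 57.3277 rpm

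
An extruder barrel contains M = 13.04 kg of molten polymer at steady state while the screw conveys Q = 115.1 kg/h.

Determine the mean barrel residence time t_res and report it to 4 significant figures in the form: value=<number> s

value=407.9 s

Convert throughput: Q = 115.1 kg/h = 115.1/3600 = 0.0319722 kg/s
t_res = M / Q_s = 13.04 / 0.0319722 = 407.854 s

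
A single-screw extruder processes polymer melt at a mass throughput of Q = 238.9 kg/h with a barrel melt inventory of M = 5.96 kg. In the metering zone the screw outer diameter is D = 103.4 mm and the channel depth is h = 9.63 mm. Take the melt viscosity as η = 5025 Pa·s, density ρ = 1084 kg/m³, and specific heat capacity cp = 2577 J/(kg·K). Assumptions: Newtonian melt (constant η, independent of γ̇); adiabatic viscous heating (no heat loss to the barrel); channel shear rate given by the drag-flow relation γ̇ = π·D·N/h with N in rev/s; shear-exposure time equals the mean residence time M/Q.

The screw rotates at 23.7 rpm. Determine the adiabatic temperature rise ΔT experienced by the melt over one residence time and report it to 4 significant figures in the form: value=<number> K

Q_s = Q / 3600 = 238.9 / 3600 = 0.0663611 kg/s
t_res = M / Q_s = 5.96 / 0.0663611 = 89.8116 s
D = 103.4 mm = 0.1034 m;  h = 9.63 mm = 0.00963 m;  N = 23.7 rpm / 60 = 0.395 rev/s
γ̇ = π D N / h = (π)(0.1034)(0.395) / 0.00963 = 13.3242 s⁻¹
ΔT = η·γ̇²·t_res / (ρ·cp) = 5025 · (13.3242)² · 89.8116 / (1084 · 2577) = 28.6819 K

value=28.68 K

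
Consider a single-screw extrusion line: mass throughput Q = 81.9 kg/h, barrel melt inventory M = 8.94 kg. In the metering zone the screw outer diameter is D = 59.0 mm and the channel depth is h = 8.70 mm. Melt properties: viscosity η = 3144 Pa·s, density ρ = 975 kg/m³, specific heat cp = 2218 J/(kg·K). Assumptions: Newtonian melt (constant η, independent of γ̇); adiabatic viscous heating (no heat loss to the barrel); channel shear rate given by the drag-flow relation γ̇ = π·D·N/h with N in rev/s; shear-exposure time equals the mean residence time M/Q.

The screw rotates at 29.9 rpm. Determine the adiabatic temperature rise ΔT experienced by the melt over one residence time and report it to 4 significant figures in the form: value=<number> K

value=64.40 K

Q_s = Q / 3600 = 81.9 / 3600 = 0.02275 kg/s
t_res = M / Q_s = 8.94 / 0.02275 = 392.967 s
Geometry in metres: D = 59.0 mm → 0.059 m, h = 8.70 mm → 0.0087 m; screw speed N = 29.9 rpm = 0.498333 rev/s
γ̇ = π·D·N / h = π · 0.059 · 0.498333 / 0.0087 = 10.617 s⁻¹
ΔT = η·γ̇²·t_res / (ρ·cp) = 3144 · (10.617)² · 392.967 / (975 · 2218) = 64.3988 K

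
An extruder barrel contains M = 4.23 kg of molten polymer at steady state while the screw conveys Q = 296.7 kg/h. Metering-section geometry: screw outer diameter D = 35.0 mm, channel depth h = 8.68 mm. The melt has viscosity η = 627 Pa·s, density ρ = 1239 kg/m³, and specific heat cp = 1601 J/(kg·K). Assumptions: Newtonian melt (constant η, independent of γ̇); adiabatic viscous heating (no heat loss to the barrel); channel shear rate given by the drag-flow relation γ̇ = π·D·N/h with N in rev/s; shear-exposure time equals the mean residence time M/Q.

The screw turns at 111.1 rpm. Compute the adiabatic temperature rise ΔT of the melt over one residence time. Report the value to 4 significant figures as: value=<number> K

value=8.926 K

Convert throughput: Q = 296.7 kg/h = 296.7/3600 = 0.0824167 kg/s
t_res = M / Q_s = 4.23 / 0.0824167 = 51.3246 s
Convert to SI: D = 0.035 m, h = 0.00868 m, N = 111.1/60 = 1.85167 rev/s
Shear rate: γ̇ = πDN/h = π·0.035·1.85167/0.00868 = 23.4564 s⁻¹
Adiabatic rise: ΔT = η γ̇² t_res / (ρ cp) = 627·(23.4564)²·51.3246 / (1239·1601) = 8.9259 K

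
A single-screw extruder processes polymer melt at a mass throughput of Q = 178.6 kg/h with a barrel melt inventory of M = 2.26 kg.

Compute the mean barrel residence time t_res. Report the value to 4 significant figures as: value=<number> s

Throughput in SI: Q_s = 178.6 kg/h ÷ 3600 s/h = 0.0496111 kg/s
t_res = M / Q_s = 2.26 ÷ 0.0496111 = 45.5543 s

value=45.55 s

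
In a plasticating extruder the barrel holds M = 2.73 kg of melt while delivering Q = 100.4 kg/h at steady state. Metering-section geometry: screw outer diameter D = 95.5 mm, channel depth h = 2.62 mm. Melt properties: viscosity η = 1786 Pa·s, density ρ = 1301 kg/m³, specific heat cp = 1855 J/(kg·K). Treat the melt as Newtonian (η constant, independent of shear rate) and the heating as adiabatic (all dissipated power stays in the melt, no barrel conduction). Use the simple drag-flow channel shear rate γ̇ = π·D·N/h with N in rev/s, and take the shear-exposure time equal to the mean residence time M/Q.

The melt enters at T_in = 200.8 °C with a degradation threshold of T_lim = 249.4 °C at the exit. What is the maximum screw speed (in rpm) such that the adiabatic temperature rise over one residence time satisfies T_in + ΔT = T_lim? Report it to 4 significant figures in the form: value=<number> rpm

Q_s = Q / 3600 = 100.4 / 3600 = 0.0278889 kg/s
t_res = M / Q_s = 2.73 / 0.0278889 = 97.8884 s
Geometry in SI: D = 95.5 mm → 0.0955 m, h = 2.62 mm → 0.00262 m
ΔT_a = T_lim − T_in = 249.4 − 200.8 = 48.6 K
γ̇_max² = ΔT_a·ρ·cp / (η·t_res) = [48.6 × 1301 × 1855] / [1786 × 97.8884] = 670.88 s⁻²
Take the square root: γ̇_max = √(670.88) = 25.9013 s⁻¹
Solve γ̇ = πDN/h for N: N_max = γ̇_max·h/(π·D) = 25.9013 × 0.00262 / (π × 0.0955) = 0.226188 rev/s = 13.5713 rpm

value=13.57 rpm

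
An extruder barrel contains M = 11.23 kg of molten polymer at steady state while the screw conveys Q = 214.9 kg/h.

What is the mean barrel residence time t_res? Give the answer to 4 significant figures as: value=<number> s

Q_s = Q / 3600 = 214.9 / 3600 = 0.0596944 kg/s
t_res = M / Q_s = 11.23 ÷ 0.0596944 = 188.125 s

value=188.1 s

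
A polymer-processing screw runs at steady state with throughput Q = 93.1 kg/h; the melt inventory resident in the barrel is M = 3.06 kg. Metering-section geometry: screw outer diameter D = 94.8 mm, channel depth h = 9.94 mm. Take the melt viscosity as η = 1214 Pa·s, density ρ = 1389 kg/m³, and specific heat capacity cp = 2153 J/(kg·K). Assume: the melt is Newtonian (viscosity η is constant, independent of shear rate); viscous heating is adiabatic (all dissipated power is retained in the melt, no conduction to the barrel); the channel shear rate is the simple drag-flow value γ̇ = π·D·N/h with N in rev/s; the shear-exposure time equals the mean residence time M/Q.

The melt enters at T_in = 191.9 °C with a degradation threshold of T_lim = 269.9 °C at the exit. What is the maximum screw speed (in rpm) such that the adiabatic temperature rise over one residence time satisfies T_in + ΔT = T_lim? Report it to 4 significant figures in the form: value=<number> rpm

Throughput in SI: Q_s = 93.1 kg/h ÷ 3600 s/h = 0.0258611 kg/s
t_res = M / Q_s = 3.06 / 0.0258611 = 118.324 s
Convert to metres: D = 0.0948 m, h = 0.00994 m
Allowable rise: ΔT_a = T_lim − T_in = 269.9 − 191.9 = 78 K
γ̇_max² = ΔT_a·ρ·cp / (η·t_res) = [78 × 1389 × 2153] / [1214 × 118.324] = 1623.86 s⁻²
Take the square root: γ̇_max = √(1623.86) = 40.2971 s⁻¹
N_max = γ̇_max h / (πD) = 40.2971·0.00994/(π·0.0948) = 1.34494 rev/s → ×60 = 80.6963 rpm

value=80.70 rpm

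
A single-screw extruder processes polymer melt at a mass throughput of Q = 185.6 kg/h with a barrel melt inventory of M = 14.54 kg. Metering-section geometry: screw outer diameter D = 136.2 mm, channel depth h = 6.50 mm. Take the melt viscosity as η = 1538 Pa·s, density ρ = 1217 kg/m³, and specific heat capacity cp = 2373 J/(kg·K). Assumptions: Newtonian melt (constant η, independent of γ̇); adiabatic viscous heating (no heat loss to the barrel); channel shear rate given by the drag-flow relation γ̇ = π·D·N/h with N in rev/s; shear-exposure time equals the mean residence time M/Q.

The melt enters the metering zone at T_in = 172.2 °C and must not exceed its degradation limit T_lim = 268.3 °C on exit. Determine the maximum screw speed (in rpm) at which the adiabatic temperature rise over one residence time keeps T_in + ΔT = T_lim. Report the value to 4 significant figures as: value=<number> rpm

Convert throughput: Q = 185.6 kg/h = 185.6/3600 = 0.0515556 kg/s
t_res = M / Q_s = 14.54 ÷ 0.0515556 = 282.026 s
D = 136.2 mm = 0.1362 m;  h = 6.50 mm = 0.0065 m
ΔT_a = T_lim − T_in = 268.3 − 172.2 = 96.1 K
γ̇_max² = ΔT_a·ρ·cp/(η·t_res) = 96.1·1217·2373/(1538·282.026) = 639.833 s⁻²
Take the square root: γ̇_max = √(639.833) = 25.2949 s⁻¹
N_max = γ̇_max h / (πD) = 25.2949·0.0065/(π·0.1362) = 0.384255 rev/s → ×60 = 23.0553 rpm

value=23.06 rpm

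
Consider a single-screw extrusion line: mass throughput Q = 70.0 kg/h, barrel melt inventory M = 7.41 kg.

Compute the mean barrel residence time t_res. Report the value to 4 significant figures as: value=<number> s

Throughput in SI: Q_s = 70.0 kg/h ÷ 3600 s/h = 0.0194444 kg/s
t_res = M / Q_s = 7.41 / 0.0194444 = 381.086 s

value=381.1 s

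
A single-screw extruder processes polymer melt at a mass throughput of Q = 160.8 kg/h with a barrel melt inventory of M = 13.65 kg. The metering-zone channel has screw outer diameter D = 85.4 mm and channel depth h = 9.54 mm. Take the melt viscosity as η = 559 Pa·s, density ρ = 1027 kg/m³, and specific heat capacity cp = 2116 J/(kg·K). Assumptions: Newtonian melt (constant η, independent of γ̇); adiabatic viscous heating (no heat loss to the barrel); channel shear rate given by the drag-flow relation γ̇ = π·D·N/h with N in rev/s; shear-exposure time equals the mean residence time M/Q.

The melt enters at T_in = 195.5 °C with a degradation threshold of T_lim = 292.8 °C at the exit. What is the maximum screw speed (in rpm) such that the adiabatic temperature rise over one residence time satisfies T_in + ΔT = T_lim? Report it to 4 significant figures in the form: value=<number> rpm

value=75.06 rpm

Q_s = Q / 3600 = 160.8 / 3600 = 0.0446667 kg/s
Mean residence time: t_res = M/Q_s = 13.65 kg / 0.0446667 kg/s = 305.597 s
Convert to metres: D = 0.0854 m, h = 0.00954 m
Allowable rise: ΔT_a = T_lim − T_in = 292.8 − 195.5 = 97.3 K
γ̇_max² = ΔT_a·ρ·cp / (η·t_res) = [97.3 × 1027 × 2116] / [559 × 305.597] = 1237.76 s⁻²
γ̇_max = sqrt(1237.76) = 35.1819 s⁻¹
N_max = γ̇_max·h / (π·D) = 35.1819 · 0.00954 / (π · 0.0854) = 1.25101 rev/s = 75.0604 rpm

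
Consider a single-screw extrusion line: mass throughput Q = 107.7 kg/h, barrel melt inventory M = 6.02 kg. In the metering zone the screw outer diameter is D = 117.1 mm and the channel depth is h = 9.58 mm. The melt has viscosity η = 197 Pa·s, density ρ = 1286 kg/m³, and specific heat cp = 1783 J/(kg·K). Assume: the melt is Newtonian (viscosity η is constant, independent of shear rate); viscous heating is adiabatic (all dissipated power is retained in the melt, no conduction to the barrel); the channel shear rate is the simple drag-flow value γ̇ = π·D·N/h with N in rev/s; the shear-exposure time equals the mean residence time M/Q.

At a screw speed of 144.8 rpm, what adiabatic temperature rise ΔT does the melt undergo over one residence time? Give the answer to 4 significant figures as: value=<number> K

Convert throughput: Q = 107.7 kg/h = 107.7/3600 = 0.0299167 kg/s
Mean residence time: t_res = M/Q_s = 6.02 kg / 0.0299167 kg/s = 201.226 s
Geometry in metres: D = 117.1 mm → 0.1171 m, h = 9.58 mm → 0.00958 m; screw speed N = 144.8 rpm = 2.41333 rev/s
γ̇ = π·D·N / h = π · 0.1171 · 2.41333 / 0.00958 = 92.6741 s⁻¹
ΔT = η·γ̇²·t_res / (ρ·cp) = 197 · (92.6741)² · 201.226 / (1286 · 1783) = 148.482 K

value=148.5 K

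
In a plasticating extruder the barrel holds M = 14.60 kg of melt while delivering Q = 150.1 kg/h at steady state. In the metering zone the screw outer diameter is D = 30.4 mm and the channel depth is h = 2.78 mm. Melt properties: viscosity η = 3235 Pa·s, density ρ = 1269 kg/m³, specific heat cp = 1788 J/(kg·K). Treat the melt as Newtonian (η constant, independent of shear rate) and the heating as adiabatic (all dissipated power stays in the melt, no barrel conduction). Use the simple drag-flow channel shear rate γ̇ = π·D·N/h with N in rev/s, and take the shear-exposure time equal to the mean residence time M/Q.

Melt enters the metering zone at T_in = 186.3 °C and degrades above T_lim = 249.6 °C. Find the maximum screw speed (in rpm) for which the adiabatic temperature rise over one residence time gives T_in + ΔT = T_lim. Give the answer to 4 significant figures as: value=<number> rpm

value=19.67 rpm

Q_s = Q / 3600 = 150.1 / 3600 = 0.0416944 kg/s
Mean residence time: t_res = M/Q_s = 14.60 kg / 0.0416944 kg/s = 350.167 s
Geometry in SI: D = 30.4 mm → 0.0304 m, h = 2.78 mm → 0.00278 m
Allowable rise: ΔT_a = T_lim − T_in = 249.6 − 186.3 = 63.3 K
γ̇_max² = ΔT_a·ρ·cp/(η·t_res) = 63.3·1269·1788/(3235·350.167) = 126.79 s⁻²
γ̇_max = √126.79 = 11.2601 s⁻¹
N_max = γ̇_max·h / (π·D) = 11.2601 · 0.00278 / (π · 0.0304) = 0.327766 rev/s = 19.6659 rpm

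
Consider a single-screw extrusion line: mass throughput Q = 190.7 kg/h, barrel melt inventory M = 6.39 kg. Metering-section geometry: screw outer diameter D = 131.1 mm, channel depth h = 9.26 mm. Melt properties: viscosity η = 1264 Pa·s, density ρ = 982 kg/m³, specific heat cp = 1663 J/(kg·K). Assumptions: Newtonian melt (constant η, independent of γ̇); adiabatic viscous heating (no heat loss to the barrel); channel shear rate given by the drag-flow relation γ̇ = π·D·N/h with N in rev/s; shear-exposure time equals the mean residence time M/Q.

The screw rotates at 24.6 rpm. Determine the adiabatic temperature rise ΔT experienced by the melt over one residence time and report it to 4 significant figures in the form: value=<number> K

value=31.05 K

Q_s = Q / 3600 = 190.7 / 3600 = 0.0529722 kg/s
Mean residence time: t_res = M/Q_s = 6.39 kg / 0.0529722 kg/s = 120.629 s
D = 131.1 mm = 0.1311 m;  h = 9.26 mm = 0.00926 m;  N = 24.6 rpm / 60 = 0.41 rev/s
γ̇ = π D N / h = (π)(0.1311)(0.41) / 0.00926 = 18.2358 s⁻¹
ΔT = η·γ̇²·t_res/(ρ·cp) = [1264 × 18.2358² × 120.629] / [982 × 1663] = 31.0489 K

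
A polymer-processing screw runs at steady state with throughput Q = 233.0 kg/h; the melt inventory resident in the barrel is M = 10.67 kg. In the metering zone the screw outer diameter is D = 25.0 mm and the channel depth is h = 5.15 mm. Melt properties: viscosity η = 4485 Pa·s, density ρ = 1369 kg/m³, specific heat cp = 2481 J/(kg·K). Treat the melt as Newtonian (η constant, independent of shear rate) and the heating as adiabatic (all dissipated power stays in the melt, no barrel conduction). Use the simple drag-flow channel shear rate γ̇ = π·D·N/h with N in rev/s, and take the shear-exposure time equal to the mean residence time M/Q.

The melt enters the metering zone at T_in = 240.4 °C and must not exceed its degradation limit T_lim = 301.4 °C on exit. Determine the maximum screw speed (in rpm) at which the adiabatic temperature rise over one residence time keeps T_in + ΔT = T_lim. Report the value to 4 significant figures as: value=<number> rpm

value=65.86 rpm

Q_s = Q / 3600 = 233.0 / 3600 = 0.0647222 kg/s
t_res = M / Q_s = 10.67 / 0.0647222 = 164.858 s
Convert to metres: D = 0.025 m, h = 0.00515 m
ΔT_a = T_lim − T_in = 301.4 °C − 240.4 °C = 61 K
Invert ΔT = ηγ̇²t_res/(ρcp) for γ̇: γ̇_max² = ΔT_a ρ cp / (η t_res) = 61·1369·2481 / (4485·164.858) = 280.212 s⁻²
γ̇_max = sqrt(280.212) = 16.7395 s⁻¹
N_max = γ̇_max h / (πD) = 16.7395·0.00515/(π·0.025) = 1.09764 rev/s → ×60 = 65.8585 rpm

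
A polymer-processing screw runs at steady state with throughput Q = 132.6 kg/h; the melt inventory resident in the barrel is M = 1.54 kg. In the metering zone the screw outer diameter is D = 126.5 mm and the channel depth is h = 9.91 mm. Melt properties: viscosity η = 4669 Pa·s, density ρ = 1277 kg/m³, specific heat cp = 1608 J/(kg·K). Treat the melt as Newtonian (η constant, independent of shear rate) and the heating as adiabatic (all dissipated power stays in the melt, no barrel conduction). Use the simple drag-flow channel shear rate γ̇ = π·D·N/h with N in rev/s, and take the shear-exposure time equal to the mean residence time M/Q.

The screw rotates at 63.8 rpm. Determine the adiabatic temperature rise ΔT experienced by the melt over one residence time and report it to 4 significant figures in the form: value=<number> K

Q_s = Q / 3600 = 132.6 / 3600 = 0.0368333 kg/s
Mean residence time: t_res = M/Q_s = 1.54 kg / 0.0368333 kg/s = 41.81 s
Geometry in metres: D = 126.5 mm → 0.1265 m, h = 9.91 mm → 0.00991 m; screw speed N = 63.8 rpm = 1.06333 rev/s
γ̇ = π·D·N / h = π · 0.1265 · 1.06333 / 0.00991 = 42.6419 s⁻¹
ΔT = η·γ̇²·t_res / (ρ·cp) = 4669 · (42.6419)² · 41.81 / (1277 · 1608) = 172.862 K

value=172.9 K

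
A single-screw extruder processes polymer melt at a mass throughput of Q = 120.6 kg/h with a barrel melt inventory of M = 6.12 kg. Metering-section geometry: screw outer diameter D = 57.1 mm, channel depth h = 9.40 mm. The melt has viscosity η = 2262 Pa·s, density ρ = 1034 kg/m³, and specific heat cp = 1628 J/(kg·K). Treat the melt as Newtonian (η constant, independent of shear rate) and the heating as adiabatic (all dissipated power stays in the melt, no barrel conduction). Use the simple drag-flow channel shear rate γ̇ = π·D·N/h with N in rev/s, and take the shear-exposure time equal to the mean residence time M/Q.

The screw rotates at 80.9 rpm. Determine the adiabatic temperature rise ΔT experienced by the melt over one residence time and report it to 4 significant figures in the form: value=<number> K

Q_s = Q / 3600 = 120.6 / 3600 = 0.0335 kg/s
t_res = M / Q_s = 6.12 / 0.0335 = 182.687 s
Convert to SI: D = 0.0571 m, h = 0.0094 m, N = 80.9/60 = 1.34833 rev/s
Shear rate: γ̇ = πDN/h = π·0.0571·1.34833/0.0094 = 25.7309 s⁻¹
ΔT = η·γ̇²·t_res / (ρ·cp) = 2262 · (25.7309)² · 182.687 / (1034 · 1628) = 162.531 K

value=162.5 K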